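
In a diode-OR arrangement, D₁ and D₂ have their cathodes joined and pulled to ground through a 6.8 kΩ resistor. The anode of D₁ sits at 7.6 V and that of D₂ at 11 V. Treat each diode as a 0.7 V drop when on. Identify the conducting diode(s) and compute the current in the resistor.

Assume both conduct. Then node N would need to be at both 7.6−0.7 = 6.9 V and 11−0.7 = 10.3 V, which is impossible.
Assume only D₂ conducts: V_N = 11 − 0.7 = 10.3 V, so I_R = 10.3/6.8 = 1.51 mA.
Check D₁: its anode-to-cathode voltage is 7.6 − 10.3 = -2.7 V < 0.7 V, so it is off. The assumption is consistent.

Only D₂ conducts; I_R ≈ 1.5 mA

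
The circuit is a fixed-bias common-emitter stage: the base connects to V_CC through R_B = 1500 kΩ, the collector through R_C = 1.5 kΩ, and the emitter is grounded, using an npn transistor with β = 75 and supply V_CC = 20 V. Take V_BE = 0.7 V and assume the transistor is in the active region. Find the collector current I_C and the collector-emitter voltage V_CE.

I_C ≈ 0.96 mA, V_CE ≈ 19 V

Base loop: V_CC = I_B·R_B + V_BE, so I_B = (20 − 0.7)/1500 kΩ = 0.0129 mA.
In the active region I_C = β·I_B = 75 × 0.0129 = 0.965 mA.
Collector loop: V_CE = V_CC − I_C·R_C = 20 − 0.965×1.5 = 18.6 V.
Since V_CE = 18.6 V > V_CE(sat) ≈ 0.2 V, the transistor is in the active region as assumed.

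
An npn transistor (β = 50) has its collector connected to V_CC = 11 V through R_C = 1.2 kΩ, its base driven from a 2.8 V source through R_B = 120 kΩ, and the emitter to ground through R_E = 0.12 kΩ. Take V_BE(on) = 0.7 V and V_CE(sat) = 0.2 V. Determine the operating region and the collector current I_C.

Assume active. Base-emitter loop: I_B = (V_BB − V_BE)/(R_B + (β+1)R_E) = (2.8 − 0.7)/(120 + 51×0.12) = 0.0167 mA.
I_C = β·I_B = 50×0.0167 = 0.833 mA.
V_CE = V_CC − I_C·R_C − I_E·R_E = 11 − 0.833×1.2 − 0.849×0.12 = 9.9 V > V_CE(sat), so the active-region assumption holds.

active; I_C ≈ 0.83 mA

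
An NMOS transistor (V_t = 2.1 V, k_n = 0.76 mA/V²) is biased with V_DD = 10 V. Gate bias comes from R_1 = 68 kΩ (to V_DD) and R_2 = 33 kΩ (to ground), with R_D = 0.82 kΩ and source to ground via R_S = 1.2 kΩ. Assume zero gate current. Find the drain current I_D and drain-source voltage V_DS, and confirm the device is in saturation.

I_D ≈ 0.27 mA, V_DS ≈ 9.5 V

V_G = V_DD·R_2/(R_1+R_2) = 10×33/101 = 3.27 V.
Assume saturation: I_D = (k_n/2)(V_GS − V_t)² with V_GS = V_G − I_D·R_S = 3.27 − 1.2·I_D.
Substituting gives 0.547·I_D² − 2.06·I_D + 0.518 = 0, with roots I_D = 0.27 or 3.5 mA.
The root I_D = 3.5 mA gives V_GS = -0.936 V ≤ V_t, so take I_D = 0.27 mA.
Then V_GS = 2.94 V and V_DS = V_DD − I_D(R_D+R_S) = 10 − 0.27×2.02 = 9.45 V.
Saturation requires V_DS ≥ V_GS − V_t = 0.843 V; 9.45 ≥ 0.843 ✓.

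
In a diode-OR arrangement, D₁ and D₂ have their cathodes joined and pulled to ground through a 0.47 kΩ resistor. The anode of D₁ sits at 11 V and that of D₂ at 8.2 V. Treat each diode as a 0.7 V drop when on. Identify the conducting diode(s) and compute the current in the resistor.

Only D₁ conducts; I_R ≈ 22 mA

Assume both conduct. Then node N would need to be at both 11−0.7 = 10.3 V and 8.2−0.7 = 7.5 V, which is impossible.
Assume only D₁ conducts: V_N = 11 − 0.7 = 10.3 V, so I_R = 10.3/0.47 = 21.9 mA.
Check D₂: its anode-to-cathode voltage is 8.2 − 10.3 = -2.1 V < 0.7 V, so it is off. The assumption is consistent.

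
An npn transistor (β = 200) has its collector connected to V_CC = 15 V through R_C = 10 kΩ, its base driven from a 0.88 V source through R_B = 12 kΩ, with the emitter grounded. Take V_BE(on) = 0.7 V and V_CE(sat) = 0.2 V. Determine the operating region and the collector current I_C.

Assume active: I_B = (0.88 − 0.7)/12 = 0.015 mA, giving I_C = β·I_B = 3 mA.
But then V_CE = 15 − 3×10 = -15 V < V_CE(sat) = 0.2 V — impossible in the active region.
So the transistor is saturated. With V_CE = 0.2 V, I_C = (V_CC − 0.2)/R_C = 14.8/10 = 1.48 mA.
Check: β·I_B = 3 mA > I_C = 1.48 mA, confirming saturation.

saturation; I_C ≈ 1.5 mA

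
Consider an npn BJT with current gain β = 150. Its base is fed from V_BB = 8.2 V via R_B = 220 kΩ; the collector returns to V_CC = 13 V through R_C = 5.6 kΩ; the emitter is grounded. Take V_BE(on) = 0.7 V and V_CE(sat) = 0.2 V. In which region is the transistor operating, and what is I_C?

saturation; I_C ≈ 2.3 mA

Assume active: I_B = (8.2 − 0.7)/220 = 0.0341 mA, giving I_C = β·I_B = 5.11 mA.
But then V_CE = 13 − 5.11×5.6 = -15.6 V < V_CE(sat) = 0.2 V — impossible in the active region.
So the transistor is saturated. With V_CE = 0.2 V, I_C = (V_CC − 0.2)/R_C = 12.8/5.6 = 2.29 mA.
Check: β·I_B = 5.11 mA > I_C = 2.29 mA, confirming saturation.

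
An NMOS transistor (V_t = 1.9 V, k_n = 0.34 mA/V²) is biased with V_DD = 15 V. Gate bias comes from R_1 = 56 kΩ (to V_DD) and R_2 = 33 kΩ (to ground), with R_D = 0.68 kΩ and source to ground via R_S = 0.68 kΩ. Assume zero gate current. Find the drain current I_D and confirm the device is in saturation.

I_D ≈ 1.3 mA

V_G = V_DD·R_2/(R_1+R_2) = 15×33/89 = 5.56 V.
Assume saturation: I_D = (k_n/2)(V_GS − V_t)² with V_GS = V_G − I_D·R_S = 5.56 − 0.68·I_D.
Substituting gives 0.0786·I_D² − 1.85·I_D + 2.28 = 0, with roots I_D = 1.31 or 22.2 mA.
The root I_D = 22.2 mA gives V_GS = -9.52 V ≤ V_t, so take I_D = 1.31 mA.
Then V_GS = 4.67 V and V_DS = V_DD − I_D(R_D+R_S) = 15 − 1.31×1.36 = 13.2 V.
Saturation requires V_DS ≥ V_GS − V_t = 2.77 V; 13.2 ≥ 2.77 ✓.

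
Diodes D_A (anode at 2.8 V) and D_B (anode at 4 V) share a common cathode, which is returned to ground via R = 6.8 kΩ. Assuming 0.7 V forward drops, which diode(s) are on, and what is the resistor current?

Only D_B conducts; I_R ≈ 0.49 mA

Assume both conduct. Then node N would need to be at both 2.8−0.7 = 2.1 V and 4−0.7 = 3.3 V, which is impossible.
Assume only D_B conducts: V_N = 4 − 0.7 = 3.3 V, so I_R = 3.3/6.8 = 0.485 mA.
Check D_A: its anode-to-cathode voltage is 2.8 − 3.3 = -0.5 V < 0.7 V, so it is off. The assumption is consistent.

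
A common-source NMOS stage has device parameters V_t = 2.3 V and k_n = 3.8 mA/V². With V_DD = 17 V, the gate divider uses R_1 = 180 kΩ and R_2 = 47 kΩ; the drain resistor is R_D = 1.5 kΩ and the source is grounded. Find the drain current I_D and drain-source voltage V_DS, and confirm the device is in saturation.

I_D ≈ 2.8 mA, V_DS ≈ 13 V

V_G = V_DD·R_2/(R_1+R_2) = 17×47/227 = 3.52 V. With the source grounded, V_GS = V_G = 3.52 V.
Assume saturation: I_D = (k_n/2)(V_GS − V_t)² = (3.8/2)×(3.52 − 2.3)² = 1.9×1.22² = 2.83 mA.
V_DS = V_DD − I_D·R_D = 17 − 2.83×1.5 = 12.8 V.
Saturation requires V_DS ≥ V_GS − V_t = 1.22 V; 12.8 ≥ 1.22 ✓.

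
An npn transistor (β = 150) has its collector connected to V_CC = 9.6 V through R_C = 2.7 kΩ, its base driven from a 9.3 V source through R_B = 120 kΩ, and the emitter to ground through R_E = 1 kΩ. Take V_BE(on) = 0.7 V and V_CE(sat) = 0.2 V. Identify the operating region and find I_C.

saturation; I_C ≈ 2.5 mA

Assume active: I_B = (9.3 − 0.7)/(120 + 151×1) = 0.0317 mA, I_C = β·I_B = 4.76 mA.
Then V_CE = 9.6 − 4.76×2.7 − 4.79×1 = -8.04 V < 0.2 V — the active assumption fails.
Re-solve with V_CE = 0.2 V. KCL at the emitter: V_E/R_E = (V_BB−0.7−V_E)/R_B + (V_CC−0.2−V_E)/R_C, giving V_E = 2.58 V.
I_C = (V_CC − 0.2 − V_E)/R_C = (9.4 − 2.58)/2.7 = 2.53 mA.
Check: I_B = (8.6 − 2.58)/120 = 0.0502 mA, and β·I_B = 7.53 mA > I_C, confirming saturation.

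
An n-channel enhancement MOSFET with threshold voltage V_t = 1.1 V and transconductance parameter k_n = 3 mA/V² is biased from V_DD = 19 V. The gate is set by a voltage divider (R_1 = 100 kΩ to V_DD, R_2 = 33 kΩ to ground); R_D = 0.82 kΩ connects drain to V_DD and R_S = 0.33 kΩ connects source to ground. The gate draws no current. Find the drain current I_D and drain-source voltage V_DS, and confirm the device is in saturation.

I_D ≈ 5.3 mA, V_DS ≈ 13 V

V_G = V_DD·R_2/(R_1+R_2) = 19×33/133 = 4.71 V.
Assume saturation: I_D = (k_n/2)(V_GS − V_t)² with V_GS = V_G − I_D·R_S = 4.71 − 0.33·I_D.
Substituting gives 0.163·I_D² − 4.58·I_D + 19.6 = 0, with roots I_D = 5.27 or 22.8 mA.
The root I_D = 22.8 mA gives V_GS = -2.79 V ≤ V_t, so take I_D = 5.27 mA.
Then V_GS = 2.97 V and V_DS = V_DD − I_D(R_D+R_S) = 19 − 5.27×1.15 = 12.9 V.
Saturation requires V_DS ≥ V_GS − V_t = 1.87 V; 12.9 ≥ 1.87 ✓.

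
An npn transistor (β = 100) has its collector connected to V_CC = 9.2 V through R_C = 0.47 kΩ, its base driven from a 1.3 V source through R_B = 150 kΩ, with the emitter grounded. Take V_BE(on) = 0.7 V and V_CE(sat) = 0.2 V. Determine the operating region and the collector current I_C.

active; I_C ≈ 0.4 mA

Assume active. Base-emitter loop: I_B = (V_BB − V_BE)/R_B = (1.3 − 0.7)/150 = 0.004 mA.
I_C = β·I_B = 100×0.004 = 0.4 mA.
V_CE = V_CC − I_C·R_C = 9.2 − 0.4×0.47 = 9.01 V > V_CE(sat), so the active-region assumption holds.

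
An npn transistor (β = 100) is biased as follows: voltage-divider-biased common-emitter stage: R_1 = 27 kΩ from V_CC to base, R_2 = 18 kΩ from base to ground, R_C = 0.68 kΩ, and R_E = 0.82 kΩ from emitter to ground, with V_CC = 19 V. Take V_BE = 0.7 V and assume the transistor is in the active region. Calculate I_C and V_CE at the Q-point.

Thevenize the base divider: V_Th = V_CC·R_2/(R_1+R_2) = 19×18/45 = 7.6 V, R_Th = R_1‖R_2 = 10.8 kΩ.
Base-emitter loop: V_Th = I_B·R_Th + V_BE + (β+1)I_B·R_E, so I_B = (7.6 − 0.7) / (10.8 + 101×0.82) = 0.0737 mA.
I_C = β·I_B = 100×0.0737 = 7.37 mA, and I_E = (β+1)I_B = 7.44 mA.
V_CE = V_CC − I_C·R_C − I_E·R_E = 19 − 7.37×0.68 − 7.44×0.82 = 7.88 V.
V_CE = 7.88 V > 0.2 V confirms active-region operation.

I_C ≈ 7.4 mA, V_CE ≈ 7.9 V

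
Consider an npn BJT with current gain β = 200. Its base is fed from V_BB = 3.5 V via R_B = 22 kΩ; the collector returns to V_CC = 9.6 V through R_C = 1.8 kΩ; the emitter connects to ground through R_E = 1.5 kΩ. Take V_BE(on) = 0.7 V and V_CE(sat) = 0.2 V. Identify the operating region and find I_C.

Assume active. Base-emitter loop: I_B = (V_BB − V_BE)/(R_B + (β+1)R_E) = (3.5 − 0.7)/(22 + 201×1.5) = 0.00866 mA.
I_C = β·I_B = 200×0.00866 = 1.73 mA.
V_CE = V_CC − I_C·R_C − I_E·R_E = 9.6 − 1.73×1.8 − 1.74×1.5 = 3.87 V > V_CE(sat), so the active-region assumption holds.

active; I_C ≈ 1.7 mA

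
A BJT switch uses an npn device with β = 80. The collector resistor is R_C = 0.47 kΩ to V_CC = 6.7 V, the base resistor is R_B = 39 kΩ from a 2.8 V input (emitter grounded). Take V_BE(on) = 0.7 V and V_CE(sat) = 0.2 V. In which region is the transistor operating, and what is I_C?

active; I_C ≈ 4.3 mA

Assume active. Base-emitter loop: I_B = (V_BB − V_BE)/R_B = (2.8 − 0.7)/39 = 0.0538 mA.
I_C = β·I_B = 80×0.0538 = 4.31 mA.
V_CE = V_CC − I_C·R_C = 6.7 − 4.31×0.47 = 4.68 V > V_CE(sat), so the active-region assumption holds.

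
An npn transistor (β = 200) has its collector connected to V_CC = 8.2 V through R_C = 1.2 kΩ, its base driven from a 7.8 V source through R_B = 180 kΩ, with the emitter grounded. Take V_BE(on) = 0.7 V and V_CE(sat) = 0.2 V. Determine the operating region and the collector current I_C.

Assume active: I_B = (7.8 − 0.7)/180 = 0.0394 mA, giving I_C = β·I_B = 7.89 mA.
But then V_CE = 8.2 − 7.89×1.2 = -1.27 V < V_CE(sat) = 0.2 V — impossible in the active region.
So the transistor is saturated. With V_CE = 0.2 V, I_C = (V_CC − 0.2)/R_C = 8/1.2 = 6.67 mA.
Check: β·I_B = 7.89 mA > I_C = 6.67 mA, confirming saturation.

saturation; I_C ≈ 6.7 mA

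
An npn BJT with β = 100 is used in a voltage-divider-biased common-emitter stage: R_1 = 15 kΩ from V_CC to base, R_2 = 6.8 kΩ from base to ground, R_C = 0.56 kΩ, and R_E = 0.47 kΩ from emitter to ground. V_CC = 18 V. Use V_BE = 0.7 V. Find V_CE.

V_CE ≈ 8.2 V

Thevenize the base divider: V_Th = V_CC·R_2/(R_1+R_2) = 18×6.8/21.8 = 5.61 V, R_Th = R_1‖R_2 = 4.68 kΩ.
Base-emitter loop: V_Th = I_B·R_Th + V_BE + (β+1)I_B·R_E, so I_B = (5.61 − 0.7) / (4.68 + 101×0.47) = 0.0942 mA.
I_C = β·I_B = 100×0.0942 = 9.42 mA, and I_E = (β+1)I_B = 9.52 mA.
V_CE = V_CC − I_C·R_C − I_E·R_E = 18 − 9.42×0.56 − 9.52×0.47 = 8.25 V.
V_CE = 8.25 V > 0.2 V confirms active-region operation.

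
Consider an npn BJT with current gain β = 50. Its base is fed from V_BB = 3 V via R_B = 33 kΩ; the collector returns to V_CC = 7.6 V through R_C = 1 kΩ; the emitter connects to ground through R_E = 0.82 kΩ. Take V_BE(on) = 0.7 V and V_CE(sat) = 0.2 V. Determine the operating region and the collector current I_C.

Assume active. Base-emitter loop: I_B = (V_BB − V_BE)/(R_B + (β+1)R_E) = (3 − 0.7)/(33 + 51×0.82) = 0.0307 mA.
I_C = β·I_B = 50×0.0307 = 1.54 mA.
V_CE = V_CC − I_C·R_C − I_E·R_E = 7.6 − 1.54×1 − 1.57×0.82 = 4.78 V > V_CE(sat), so the active-region assumption holds.

active; I_C ≈ 1.5 mA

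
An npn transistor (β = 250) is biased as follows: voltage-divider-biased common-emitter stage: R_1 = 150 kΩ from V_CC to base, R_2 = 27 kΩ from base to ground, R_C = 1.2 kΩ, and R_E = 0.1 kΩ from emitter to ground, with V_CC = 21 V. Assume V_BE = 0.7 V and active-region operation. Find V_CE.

Thevenize the base divider: V_Th = V_CC·R_2/(R_1+R_2) = 21×27/177 = 3.2 V, R_Th = R_1‖R_2 = 22.9 kΩ.
Base-emitter loop: V_Th = I_B·R_Th + V_BE + (β+1)I_B·R_E, so I_B = (3.2 − 0.7) / (22.9 + 251×0.1) = 0.0522 mA.
I_C = β·I_B = 250×0.0522 = 13 mA, and I_E = (β+1)I_B = 13.1 mA.
V_CE = V_CC − I_C·R_C − I_E·R_E = 21 − 13×1.2 − 13.1×0.1 = 4.04 V.
V_CE = 4.04 V > 0.2 V confirms active-region operation.

V_CE ≈ 4 V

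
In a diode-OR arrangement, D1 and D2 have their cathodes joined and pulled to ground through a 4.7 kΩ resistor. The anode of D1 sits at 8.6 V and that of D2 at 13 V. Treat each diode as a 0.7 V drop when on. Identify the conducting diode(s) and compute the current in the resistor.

Assume both conduct. Then node N would need to be at both 8.6−0.7 = 7.9 V and 13−0.7 = 12.3 V, which is impossible.
Assume only D2 conducts: V_N = 13 − 0.7 = 12.3 V, so I_R = 12.3/4.7 = 2.62 mA.
Check D1: its anode-to-cathode voltage is 8.6 − 12.3 = -3.7 V < 0.7 V, so it is off. The assumption is consistent.

Only D2 conducts; I_R ≈ 2.6 mA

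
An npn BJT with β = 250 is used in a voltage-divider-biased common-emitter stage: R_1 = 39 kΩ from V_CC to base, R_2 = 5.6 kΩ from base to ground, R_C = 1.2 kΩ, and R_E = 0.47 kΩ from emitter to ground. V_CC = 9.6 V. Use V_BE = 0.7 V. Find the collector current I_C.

I_C ≈ 1 mA

Thevenize the base divider: V_Th = V_CC·R_2/(R_1+R_2) = 9.6×5.6/44.6 = 1.21 V, R_Th = R_1‖R_2 = 4.9 kΩ.
Base-emitter loop: V_Th = I_B·R_Th + V_BE + (β+1)I_B·R_E, so I_B = (1.21 − 0.7) / (4.9 + 251×0.47) = 0.00411 mA.
I_C = β·I_B = 250×0.00411 = 1.03 mA, and I_E = (β+1)I_B = 1.03 mA.
V_CE = V_CC − I_C·R_C − I_E·R_E = 9.6 − 1.03×1.2 − 1.03×0.47 = 7.88 V.
V_CE = 7.88 V > 0.2 V confirms active-region operation.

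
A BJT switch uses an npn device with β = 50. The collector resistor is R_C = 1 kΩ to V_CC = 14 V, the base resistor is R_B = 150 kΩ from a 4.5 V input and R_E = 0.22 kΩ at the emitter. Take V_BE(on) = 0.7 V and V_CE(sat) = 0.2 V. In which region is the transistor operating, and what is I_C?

Assume active. Base-emitter loop: I_B = (V_BB − V_BE)/(R_B + (β+1)R_E) = (4.5 − 0.7)/(150 + 51×0.22) = 0.0236 mA.
I_C = β·I_B = 50×0.0236 = 1.18 mA.
V_CE = V_CC − I_C·R_C − I_E·R_E = 14 − 1.18×1 − 1.2×0.22 = 12.6 V > V_CE(sat), so the active-region assumption holds.

active; I_C ≈ 1.2 mA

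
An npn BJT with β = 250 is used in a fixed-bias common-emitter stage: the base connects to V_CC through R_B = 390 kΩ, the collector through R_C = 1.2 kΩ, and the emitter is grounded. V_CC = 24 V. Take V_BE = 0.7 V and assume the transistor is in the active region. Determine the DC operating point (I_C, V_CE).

Base loop: V_CC = I_B·R_B + V_BE, so I_B = (24 − 0.7)/390 kΩ = 0.0597 mA.
In the active region I_C = β·I_B = 250 × 0.0597 = 14.9 mA.
Collector loop: V_CE = V_CC − I_C·R_C = 24 − 14.9×1.2 = 6.08 V.
Since V_CE = 6.08 V > V_CE(sat) ≈ 0.2 V, the transistor is in the active region as assumed.

I_C ≈ 15 mA, V_CE ≈ 6.1 V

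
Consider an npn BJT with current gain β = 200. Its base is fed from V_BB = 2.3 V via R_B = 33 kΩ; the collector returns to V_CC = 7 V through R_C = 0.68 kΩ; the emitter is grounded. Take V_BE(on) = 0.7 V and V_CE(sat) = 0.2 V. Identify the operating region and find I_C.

active; I_C ≈ 9.7 mA

Assume active. Base-emitter loop: I_B = (V_BB − V_BE)/R_B = (2.3 − 0.7)/33 = 0.0485 mA.
I_C = β·I_B = 200×0.0485 = 9.7 mA.
V_CE = V_CC − I_C·R_C = 7 − 9.7×0.68 = 0.406 V > V_CE(sat), so the active-region assumption holds.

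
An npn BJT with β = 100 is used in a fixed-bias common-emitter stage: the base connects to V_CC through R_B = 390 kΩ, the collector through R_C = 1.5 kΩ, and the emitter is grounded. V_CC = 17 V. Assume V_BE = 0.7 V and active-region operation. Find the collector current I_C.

I_C ≈ 4.2 mA

Base loop: V_CC = I_B·R_B + V_BE, so I_B = (17 − 0.7)/390 kΩ = 0.0418 mA.
In the active region I_C = β·I_B = 100 × 0.0418 = 4.18 mA.
Collector loop: V_CE = V_CC − I_C·R_C = 17 − 4.18×1.5 = 10.7 V.
Since V_CE = 10.7 V > V_CE(sat) ≈ 0.2 V, the transistor is in the active region as assumed.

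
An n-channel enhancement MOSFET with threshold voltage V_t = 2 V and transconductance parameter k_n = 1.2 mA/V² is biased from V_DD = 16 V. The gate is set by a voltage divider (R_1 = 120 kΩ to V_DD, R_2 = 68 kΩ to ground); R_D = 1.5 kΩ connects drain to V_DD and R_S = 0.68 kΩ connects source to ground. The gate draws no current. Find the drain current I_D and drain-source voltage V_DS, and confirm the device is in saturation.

V_G = V_DD·R_2/(R_1+R_2) = 16×68/188 = 5.79 V.
Assume saturation: I_D = (k_n/2)(V_GS − V_t)² with V_GS = V_G − I_D·R_S = 5.79 − 0.68·I_D.
Substituting gives 0.277·I_D² − 4.09·I_D + 8.61 = 0, with roots I_D = 2.54 or 12.2 mA.
The root I_D = 12.2 mA gives V_GS = -2.51 V ≤ V_t, so take I_D = 2.54 mA.
Then V_GS = 4.06 V and V_DS = V_DD − I_D(R_D+R_S) = 16 − 2.54×2.18 = 10.5 V.
Saturation requires V_DS ≥ V_GS − V_t = 2.06 V; 10.5 ≥ 2.06 ✓.

I_D ≈ 2.5 mA, V_DS ≈ 10 V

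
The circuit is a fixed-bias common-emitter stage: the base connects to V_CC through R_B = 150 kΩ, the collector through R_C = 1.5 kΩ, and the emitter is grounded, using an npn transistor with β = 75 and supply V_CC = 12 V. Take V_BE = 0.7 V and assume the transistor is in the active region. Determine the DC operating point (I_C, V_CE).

Base loop: V_CC = I_B·R_B + V_BE, so I_B = (12 − 0.7)/150 kΩ = 0.0753 mA.
In the active region I_C = β·I_B = 75 × 0.0753 = 5.65 mA.
Collector loop: V_CE = V_CC − I_C·R_C = 12 − 5.65×1.5 = 3.52 V.
Since V_CE = 3.52 V > V_CE(sat) ≈ 0.2 V, the transistor is in the active region as assumed.

I_C ≈ 5.7 mA, V_CE ≈ 3.5 V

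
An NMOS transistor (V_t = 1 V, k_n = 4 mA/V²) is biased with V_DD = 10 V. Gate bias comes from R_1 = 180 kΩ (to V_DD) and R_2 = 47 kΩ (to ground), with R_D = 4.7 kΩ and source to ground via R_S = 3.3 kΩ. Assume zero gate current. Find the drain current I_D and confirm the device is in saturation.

V_G = V_DD·R_2/(R_1+R_2) = 10×47/227 = 2.07 V.
Assume saturation: I_D = (k_n/2)(V_GS − V_t)² with V_GS = V_G − I_D·R_S = 2.07 − 3.3·I_D.
Substituting gives 21.8·I_D² − 15.1·I_D + 2.29 = 0, with roots I_D = 0.223 or 0.472 mA.
The root I_D = 0.472 mA gives V_GS = 0.514 V ≤ V_t, so take I_D = 0.223 mA.
Then V_GS = 1.33 V and V_DS = V_DD − I_D(R_D+R_S) = 10 − 0.223×8 = 8.21 V.
Saturation requires V_DS ≥ V_GS − V_t = 0.334 V; 8.21 ≥ 0.334 ✓.

I_D ≈ 0.22 mA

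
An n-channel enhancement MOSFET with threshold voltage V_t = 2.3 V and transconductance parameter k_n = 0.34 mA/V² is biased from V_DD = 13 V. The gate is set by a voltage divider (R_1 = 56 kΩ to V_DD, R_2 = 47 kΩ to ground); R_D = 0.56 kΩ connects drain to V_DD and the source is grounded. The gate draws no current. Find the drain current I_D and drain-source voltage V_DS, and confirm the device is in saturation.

V_G = V_DD·R_2/(R_1+R_2) = 13×47/103 = 5.93 V. With the source grounded, V_GS = V_G = 5.93 V.
Assume saturation: I_D = (k_n/2)(V_GS − V_t)² = (0.34/2)×(5.93 − 2.3)² = 0.17×3.63² = 2.24 mA.
V_DS = V_DD − I_D·R_D = 13 − 2.24×0.56 = 11.7 V.
Saturation requires V_DS ≥ V_GS − V_t = 3.63 V; 11.7 ≥ 3.63 ✓.

I_D ≈ 2.2 mA, V_DS ≈ 12 V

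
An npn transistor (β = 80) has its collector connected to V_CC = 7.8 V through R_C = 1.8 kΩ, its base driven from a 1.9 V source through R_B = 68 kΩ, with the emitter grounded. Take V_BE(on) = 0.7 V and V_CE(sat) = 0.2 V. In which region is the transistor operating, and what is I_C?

active; I_C ≈ 1.4 mA

Assume active. Base-emitter loop: I_B = (V_BB − V_BE)/R_B = (1.9 − 0.7)/68 = 0.0176 mA.
I_C = β·I_B = 80×0.0176 = 1.41 mA.
V_CE = V_CC − I_C·R_C = 7.8 − 1.41×1.8 = 5.26 V > V_CE(sat), so the active-region assumption holds.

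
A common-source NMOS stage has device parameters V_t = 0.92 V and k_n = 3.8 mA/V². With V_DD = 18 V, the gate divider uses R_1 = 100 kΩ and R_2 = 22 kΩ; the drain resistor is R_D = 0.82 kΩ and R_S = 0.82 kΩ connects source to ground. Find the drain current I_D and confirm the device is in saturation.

V_G = V_DD·R_2/(R_1+R_2) = 18×22/122 = 3.25 V.
Assume saturation: I_D = (k_n/2)(V_GS − V_t)² with V_GS = V_G − I_D·R_S = 3.25 − 0.82·I_D.
Substituting gives 1.28·I_D² − 8.25·I_D + 10.3 = 0, with roots I_D = 1.69 or 4.77 mA.
The root I_D = 4.77 mA gives V_GS = -0.664 V ≤ V_t, so take I_D = 1.69 mA.
Then V_GS = 1.86 V and V_DS = V_DD − I_D(R_D+R_S) = 18 − 1.69×1.64 = 15.2 V.
Saturation requires V_DS ≥ V_GS − V_t = 0.942 V; 15.2 ≥ 0.942 ✓.

I_D ≈ 1.7 mA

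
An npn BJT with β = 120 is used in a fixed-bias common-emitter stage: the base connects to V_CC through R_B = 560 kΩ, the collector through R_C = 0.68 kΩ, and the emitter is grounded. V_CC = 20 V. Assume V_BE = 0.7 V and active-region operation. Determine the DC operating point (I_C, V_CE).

Base loop: V_CC = I_B·R_B + V_BE, so I_B = (20 − 0.7)/560 kΩ = 0.0345 mA.
In the active region I_C = β·I_B = 120 × 0.0345 = 4.14 mA.
Collector loop: V_CE = V_CC − I_C·R_C = 20 − 4.14×0.68 = 17.2 V.
Since V_CE = 17.2 V > V_CE(sat) ≈ 0.2 V, the transistor is in the active region as assumed.

I_C ≈ 4.1 mA, V_CE ≈ 17 V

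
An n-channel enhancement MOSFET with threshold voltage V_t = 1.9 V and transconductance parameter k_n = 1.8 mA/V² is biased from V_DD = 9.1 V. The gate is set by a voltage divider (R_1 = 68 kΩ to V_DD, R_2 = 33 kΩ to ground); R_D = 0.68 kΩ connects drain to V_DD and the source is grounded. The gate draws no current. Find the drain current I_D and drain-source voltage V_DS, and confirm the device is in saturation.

V_G = V_DD·R_2/(R_1+R_2) = 9.1×33/101 = 2.97 V. With the source grounded, V_GS = V_G = 2.97 V.
Assume saturation: I_D = (k_n/2)(V_GS − V_t)² = (1.8/2)×(2.97 − 1.9)² = 0.9×1.07² = 1.04 mA.
V_DS = V_DD − I_D·R_D = 9.1 − 1.04×0.68 = 8.4 V.
Saturation requires V_DS ≥ V_GS − V_t = 1.07 V; 8.4 ≥ 1.07 ✓.

I_D ≈ 1 mA, V_DS ≈ 8.4 V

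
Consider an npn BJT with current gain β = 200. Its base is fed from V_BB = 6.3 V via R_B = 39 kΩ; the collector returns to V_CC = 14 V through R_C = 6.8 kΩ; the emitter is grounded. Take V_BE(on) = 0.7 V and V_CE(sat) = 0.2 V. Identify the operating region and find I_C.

saturation; I_C ≈ 2 mA

Assume active: I_B = (6.3 − 0.7)/39 = 0.144 mA, giving I_C = β·I_B = 28.7 mA.
But then V_CE = 14 − 28.7×6.8 = -181 V < V_CE(sat) = 0.2 V — impossible in the active region.
So the transistor is saturated. With V_CE = 0.2 V, I_C = (V_CC − 0.2)/R_C = 13.8/6.8 = 2.03 mA.
Check: β·I_B = 28.7 mA > I_C = 2.03 mA, confirming saturation.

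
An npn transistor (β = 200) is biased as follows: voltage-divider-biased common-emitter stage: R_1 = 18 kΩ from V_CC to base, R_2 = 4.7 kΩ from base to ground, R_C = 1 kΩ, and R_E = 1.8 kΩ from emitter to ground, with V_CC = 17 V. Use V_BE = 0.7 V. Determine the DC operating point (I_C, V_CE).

I_C ≈ 1.5 mA, V_CE ≈ 13 V

Thevenize the base divider: V_Th = V_CC·R_2/(R_1+R_2) = 17×4.7/22.7 = 3.52 V, R_Th = R_1‖R_2 = 3.73 kΩ.
Base-emitter loop: V_Th = I_B·R_Th + V_BE + (β+1)I_B·R_E, so I_B = (3.52 − 0.7) / (3.73 + 201×1.8) = 0.00771 mA.
I_C = β·I_B = 200×0.00771 = 1.54 mA, and I_E = (β+1)I_B = 1.55 mA.
V_CE = V_CC − I_C·R_C − I_E·R_E = 17 − 1.54×1 − 1.55×1.8 = 12.7 V.
V_CE = 12.7 V > 0.2 V confirms active-region operation.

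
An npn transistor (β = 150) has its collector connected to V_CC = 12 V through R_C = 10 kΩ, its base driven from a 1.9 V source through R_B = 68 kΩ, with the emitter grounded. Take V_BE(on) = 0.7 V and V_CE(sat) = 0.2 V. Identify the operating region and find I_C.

saturation; I_C ≈ 1.2 mA

Assume active: I_B = (1.9 − 0.7)/68 = 0.0176 mA, giving I_C = β·I_B = 2.65 mA.
But then V_CE = 12 − 2.65×10 = -14.5 V < V_CE(sat) = 0.2 V — impossible in the active region.
So the transistor is saturated. With V_CE = 0.2 V, I_C = (V_CC − 0.2)/R_C = 11.8/10 = 1.18 mA.
Check: β·I_B = 2.65 mA > I_C = 1.18 mA, confirming saturation.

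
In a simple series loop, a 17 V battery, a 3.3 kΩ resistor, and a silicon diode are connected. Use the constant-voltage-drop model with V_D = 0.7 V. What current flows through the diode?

KVL around the loop: 17 = V_D + I·R = 0.7 + I × 3.3 kΩ.
So I = (17 − 0.7) / 3.3 kΩ = 16.3 / 3.3 = 4.94 mA.

I ≈ 4.9 mA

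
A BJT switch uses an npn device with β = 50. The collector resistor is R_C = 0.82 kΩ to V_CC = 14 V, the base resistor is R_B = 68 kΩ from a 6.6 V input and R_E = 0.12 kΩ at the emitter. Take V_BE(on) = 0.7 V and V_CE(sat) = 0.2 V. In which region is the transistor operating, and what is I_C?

active; I_C ≈ 4 mA

Assume active. Base-emitter loop: I_B = (V_BB − V_BE)/(R_B + (β+1)R_E) = (6.6 − 0.7)/(68 + 51×0.12) = 0.0796 mA.
I_C = β·I_B = 50×0.0796 = 3.98 mA.
V_CE = V_CC − I_C·R_C − I_E·R_E = 14 − 3.98×0.82 − 4.06×0.12 = 10.2 V > V_CE(sat), so the active-region assumption holds.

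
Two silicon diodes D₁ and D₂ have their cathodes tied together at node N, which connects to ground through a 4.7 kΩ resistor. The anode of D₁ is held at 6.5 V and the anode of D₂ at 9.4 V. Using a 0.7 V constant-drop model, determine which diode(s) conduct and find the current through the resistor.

Assume both conduct. Then node N would need to be at both 6.5−0.7 = 5.8 V and 9.4−0.7 = 8.7 V, which is impossible.
Assume only D₂ conducts: V_N = 9.4 − 0.7 = 8.7 V, so I_R = 8.7/4.7 = 1.85 mA.
Check D₁: its anode-to-cathode voltage is 6.5 − 8.7 = -2.2 V < 0.7 V, so it is off. The assumption is consistent.

Only D₂ conducts; I_R ≈ 1.9 mA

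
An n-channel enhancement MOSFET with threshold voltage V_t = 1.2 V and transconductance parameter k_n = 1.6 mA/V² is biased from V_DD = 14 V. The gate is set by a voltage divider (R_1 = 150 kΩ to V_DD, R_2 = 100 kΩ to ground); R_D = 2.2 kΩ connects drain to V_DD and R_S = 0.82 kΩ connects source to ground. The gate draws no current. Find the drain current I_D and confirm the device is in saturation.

I_D ≈ 3 mA

V_G = V_DD·R_2/(R_1+R_2) = 14×100/250 = 5.6 V.
Assume saturation: I_D = (k_n/2)(V_GS − V_t)² with V_GS = V_G − I_D·R_S = 5.6 − 0.82·I_D.
Substituting gives 0.538·I_D² − 6.77·I_D + 15.5 = 0, with roots I_D = 3 or 9.59 mA.
The root I_D = 9.59 mA gives V_GS = -2.26 V ≤ V_t, so take I_D = 3 mA.
Then V_GS = 3.14 V and V_DS = V_DD − I_D(R_D+R_S) = 14 − 3×3.02 = 4.93 V.
Saturation requires V_DS ≥ V_GS − V_t = 1.94 V; 4.93 ≥ 1.94 ✓.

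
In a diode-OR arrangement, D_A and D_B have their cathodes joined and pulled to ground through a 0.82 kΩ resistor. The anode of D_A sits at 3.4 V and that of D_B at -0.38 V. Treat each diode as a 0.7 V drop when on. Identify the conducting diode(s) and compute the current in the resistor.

Assume both conduct. Then node N would need to be at both 3.4−0.7 = 2.7 V and -0.38−0.7 = -1.08 V, which is impossible.
Assume only D_A conducts: V_N = 3.4 − 0.7 = 2.7 V, so I_R = 2.7/0.82 = 3.29 mA.
Check D_B: its anode-to-cathode voltage is -0.38 − 2.7 = -3.08 V < 0.7 V, so it is off. The assumption is consistent.

Only D_A conducts; I_R ≈ 3.3 mA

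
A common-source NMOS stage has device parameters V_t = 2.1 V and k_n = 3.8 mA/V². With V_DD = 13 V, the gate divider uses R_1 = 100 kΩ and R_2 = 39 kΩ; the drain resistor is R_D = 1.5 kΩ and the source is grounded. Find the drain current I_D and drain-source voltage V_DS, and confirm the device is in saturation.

I_D ≈ 4.5 mA, V_DS ≈ 6.2 V

V_G = V_DD·R_2/(R_1+R_2) = 13×39/139 = 3.65 V. With the source grounded, V_GS = V_G = 3.65 V.
Assume saturation: I_D = (k_n/2)(V_GS − V_t)² = (3.8/2)×(3.65 − 2.1)² = 1.9×1.55² = 4.55 mA.
V_DS = V_DD − I_D·R_D = 13 − 4.55×1.5 = 6.18 V.
Saturation requires V_DS ≥ V_GS − V_t = 1.55 V; 6.18 ≥ 1.55 ✓.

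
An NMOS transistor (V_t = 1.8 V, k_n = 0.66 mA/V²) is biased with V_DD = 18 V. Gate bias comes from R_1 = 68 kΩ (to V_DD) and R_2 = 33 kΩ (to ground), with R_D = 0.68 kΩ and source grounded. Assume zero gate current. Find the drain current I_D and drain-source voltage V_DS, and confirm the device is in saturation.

I_D ≈ 5.5 mA, V_DS ≈ 14 V

V_G = V_DD·R_2/(R_1+R_2) = 18×33/101 = 5.88 V. With the source grounded, V_GS = V_G = 5.88 V.
Assume saturation: I_D = (k_n/2)(V_GS − V_t)² = (0.66/2)×(5.88 − 1.8)² = 0.33×4.08² = 5.5 mA.
V_DS = V_DD − I_D·R_D = 18 − 5.5×0.68 = 14.3 V.
Saturation requires V_DS ≥ V_GS − V_t = 4.08 V; 14.3 ≥ 4.08 ✓.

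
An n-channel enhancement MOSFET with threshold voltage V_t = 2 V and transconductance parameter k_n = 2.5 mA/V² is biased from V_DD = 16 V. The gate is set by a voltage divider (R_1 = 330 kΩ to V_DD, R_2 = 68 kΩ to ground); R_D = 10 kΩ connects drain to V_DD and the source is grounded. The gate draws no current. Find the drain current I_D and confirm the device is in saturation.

V_G = V_DD·R_2/(R_1+R_2) = 16×68/398 = 2.73 V. With the source grounded, V_GS = V_G = 2.73 V.
Assume saturation: I_D = (k_n/2)(V_GS − V_t)² = (2.5/2)×(2.73 − 2)² = 1.25×0.734² = 0.673 mA.
V_DS = V_DD − I_D·R_D = 16 − 0.673×10 = 9.27 V.
Saturation requires V_DS ≥ V_GS − V_t = 0.734 V; 9.27 ≥ 0.734 ✓.

I_D ≈ 0.67 mA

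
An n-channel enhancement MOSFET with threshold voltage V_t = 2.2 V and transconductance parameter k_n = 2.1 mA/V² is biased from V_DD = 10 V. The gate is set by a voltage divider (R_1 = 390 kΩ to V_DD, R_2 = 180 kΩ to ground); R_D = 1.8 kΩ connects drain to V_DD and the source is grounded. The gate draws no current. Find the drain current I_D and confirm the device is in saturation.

V_G = V_DD·R_2/(R_1+R_2) = 10×180/570 = 3.16 V. With the source grounded, V_GS = V_G = 3.16 V.
Assume saturation: I_D = (k_n/2)(V_GS − V_t)² = (2.1/2)×(3.16 − 2.2)² = 1.05×0.958² = 0.963 mA.
V_DS = V_DD − I_D·R_D = 10 − 0.963×1.8 = 8.27 V.
Saturation requires V_DS ≥ V_GS − V_t = 0.958 V; 8.27 ≥ 0.958 ✓.

I_D ≈ 0.96 mA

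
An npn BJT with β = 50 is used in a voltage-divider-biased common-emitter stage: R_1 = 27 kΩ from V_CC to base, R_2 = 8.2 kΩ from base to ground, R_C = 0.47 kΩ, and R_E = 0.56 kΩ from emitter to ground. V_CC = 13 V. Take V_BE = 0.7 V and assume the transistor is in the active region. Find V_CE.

Thevenize the base divider: V_Th = V_CC·R_2/(R_1+R_2) = 13×8.2/35.2 = 3.03 V, R_Th = R_1‖R_2 = 6.29 kΩ.
Base-emitter loop: V_Th = I_B·R_Th + V_BE + (β+1)I_B·R_E, so I_B = (3.03 − 0.7) / (6.29 + 51×0.56) = 0.0668 mA.
I_C = β·I_B = 50×0.0668 = 3.34 mA, and I_E = (β+1)I_B = 3.41 mA.
V_CE = V_CC − I_C·R_C − I_E·R_E = 13 − 3.34×0.47 − 3.41×0.56 = 9.52 V.
V_CE = 9.52 V > 0.2 V confirms active-region operation.

V_CE ≈ 9.5 V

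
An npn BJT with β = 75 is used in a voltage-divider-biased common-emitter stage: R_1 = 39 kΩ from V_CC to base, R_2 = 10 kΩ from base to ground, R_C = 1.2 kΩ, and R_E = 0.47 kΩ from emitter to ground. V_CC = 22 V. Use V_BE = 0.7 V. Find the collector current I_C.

I_C ≈ 6.5 mA

Thevenize the base divider: V_Th = V_CC·R_2/(R_1+R_2) = 22×10/49 = 4.49 V, R_Th = R_1‖R_2 = 7.96 kΩ.
Base-emitter loop: V_Th = I_B·R_Th + V_BE + (β+1)I_B·R_E, so I_B = (4.49 − 0.7) / (7.96 + 76×0.47) = 0.0868 mA.
I_C = β·I_B = 75×0.0868 = 6.51 mA, and I_E = (β+1)I_B = 6.59 mA.
V_CE = V_CC − I_C·R_C − I_E·R_E = 22 − 6.51×1.2 − 6.59×0.47 = 11.1 V.
V_CE = 11.1 V > 0.2 V confirms active-region operation.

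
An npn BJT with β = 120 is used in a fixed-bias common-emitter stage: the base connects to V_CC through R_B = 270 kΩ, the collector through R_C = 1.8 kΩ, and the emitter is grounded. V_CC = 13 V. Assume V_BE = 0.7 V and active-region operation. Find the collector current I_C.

Base loop: V_CC = I_B·R_B + V_BE, so I_B = (13 − 0.7)/270 kΩ = 0.0456 mA.
In the active region I_C = β·I_B = 120 × 0.0456 = 5.47 mA.
Collector loop: V_CE = V_CC − I_C·R_C = 13 − 5.47×1.8 = 3.16 V.
Since V_CE = 3.16 V > V_CE(sat) ≈ 0.2 V, the transistor is in the active region as assumed.

I_C ≈ 5.5 mA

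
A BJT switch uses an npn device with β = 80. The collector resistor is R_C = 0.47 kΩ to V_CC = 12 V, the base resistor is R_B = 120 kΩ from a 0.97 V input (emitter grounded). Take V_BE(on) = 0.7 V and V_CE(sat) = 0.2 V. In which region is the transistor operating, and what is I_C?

active; I_C ≈ 0.18 mA

Assume active. Base-emitter loop: I_B = (V_BB − V_BE)/R_B = (0.97 − 0.7)/120 = 0.00225 mA.
I_C = β·I_B = 80×0.00225 = 0.18 mA.
V_CE = V_CC − I_C·R_C = 12 − 0.18×0.47 = 11.9 V > V_CE(sat), so the active-region assumption holds.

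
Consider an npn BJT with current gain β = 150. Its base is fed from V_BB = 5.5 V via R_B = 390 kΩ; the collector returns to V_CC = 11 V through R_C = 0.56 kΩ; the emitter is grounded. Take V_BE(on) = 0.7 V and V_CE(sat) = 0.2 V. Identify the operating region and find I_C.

Assume active. Base-emitter loop: I_B = (V_BB − V_BE)/R_B = (5.5 − 0.7)/390 = 0.0123 mA.
I_C = β·I_B = 150×0.0123 = 1.85 mA.
V_CE = V_CC − I_C·R_C = 11 − 1.85×0.56 = 9.97 V > V_CE(sat), so the active-region assumption holds.

active; I_C ≈ 1.8 mA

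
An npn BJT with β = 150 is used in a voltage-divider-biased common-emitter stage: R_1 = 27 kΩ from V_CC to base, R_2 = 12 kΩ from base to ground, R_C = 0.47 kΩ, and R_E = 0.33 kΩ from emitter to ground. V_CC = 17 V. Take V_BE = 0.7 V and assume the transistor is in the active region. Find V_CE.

Thevenize the base divider: V_Th = V_CC·R_2/(R_1+R_2) = 17×12/39 = 5.23 V, R_Th = R_1‖R_2 = 8.31 kΩ.
Base-emitter loop: V_Th = I_B·R_Th + V_BE + (β+1)I_B·R_E, so I_B = (5.23 − 0.7) / (8.31 + 151×0.33) = 0.0779 mA.
I_C = β·I_B = 150×0.0779 = 11.7 mA, and I_E = (β+1)I_B = 11.8 mA.
V_CE = V_CC − I_C·R_C − I_E·R_E = 17 − 11.7×0.47 − 11.8×0.33 = 7.62 V.
V_CE = 7.62 V > 0.2 V confirms active-region operation.

V_CE ≈ 7.6 V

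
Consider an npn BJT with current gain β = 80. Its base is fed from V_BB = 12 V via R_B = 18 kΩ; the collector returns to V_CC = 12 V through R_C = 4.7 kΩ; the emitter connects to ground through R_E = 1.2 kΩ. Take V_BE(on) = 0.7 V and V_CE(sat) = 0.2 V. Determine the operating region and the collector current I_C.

Assume active: I_B = (12 − 0.7)/(18 + 81×1.2) = 0.0981 mA, I_C = β·I_B = 7.85 mA.
Then V_CE = 12 − 7.85×4.7 − 7.95×1.2 = -34.4 V < 0.2 V — the active assumption fails.
Re-solve with V_CE = 0.2 V. KCL at the emitter: V_E/R_E = (V_BB−0.7−V_E)/R_B + (V_CC−0.2−V_E)/R_C, giving V_E = 2.85 V.
I_C = (V_CC − 0.2 − V_E)/R_C = (11.8 − 2.85)/4.7 = 1.9 mA.
Check: I_B = (11.3 − 2.85)/18 = 0.47 mA, and β·I_B = 37.6 mA > I_C, confirming saturation.

saturation; I_C ≈ 1.9 mA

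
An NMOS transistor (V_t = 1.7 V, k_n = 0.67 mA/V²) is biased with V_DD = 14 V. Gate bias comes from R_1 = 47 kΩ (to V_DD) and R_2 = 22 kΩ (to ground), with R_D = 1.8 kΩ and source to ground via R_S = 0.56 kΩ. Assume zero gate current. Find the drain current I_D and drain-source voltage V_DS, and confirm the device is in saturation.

V_G = V_DD·R_2/(R_1+R_2) = 14×22/69 = 4.46 V.
Assume saturation: I_D = (k_n/2)(V_GS − V_t)² with V_GS = V_G − I_D·R_S = 4.46 − 0.56·I_D.
Substituting gives 0.105·I_D² − 2.04·I_D + 2.56 = 0, with roots I_D = 1.35 or 18 mA.
The root I_D = 18 mA gives V_GS = -5.64 V ≤ V_t, so take I_D = 1.35 mA.
Then V_GS = 3.71 V and V_DS = V_DD − I_D(R_D+R_S) = 14 − 1.35×2.36 = 10.8 V.
Saturation requires V_DS ≥ V_GS − V_t = 2.01 V; 10.8 ≥ 2.01 ✓.

I_D ≈ 1.4 mA, V_DS ≈ 11 V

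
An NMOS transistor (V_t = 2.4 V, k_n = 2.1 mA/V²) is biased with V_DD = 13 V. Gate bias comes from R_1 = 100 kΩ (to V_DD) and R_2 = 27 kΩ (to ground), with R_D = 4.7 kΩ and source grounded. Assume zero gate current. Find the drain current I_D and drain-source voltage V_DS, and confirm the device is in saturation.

I_D ≈ 0.14 mA, V_DS ≈ 12 V

V_G = V_DD·R_2/(R_1+R_2) = 13×27/127 = 2.76 V. With the source grounded, V_GS = V_G = 2.76 V.
Assume saturation: I_D = (k_n/2)(V_GS − V_t)² = (2.1/2)×(2.76 − 2.4)² = 1.05×0.364² = 0.139 mA.
V_DS = V_DD − I_D·R_D = 13 − 0.139×4.7 = 12.3 V.
Saturation requires V_DS ≥ V_GS − V_t = 0.364 V; 12.3 ≥ 0.364 ✓.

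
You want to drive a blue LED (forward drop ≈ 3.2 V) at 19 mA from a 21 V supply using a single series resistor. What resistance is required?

The resistor drops V_S − V_D = 21 − 3.2 = 17.8 V at 19 mA.
R = 17.8 V / 19 mA = 0.937 kΩ.

R ≈ 0.94 kΩ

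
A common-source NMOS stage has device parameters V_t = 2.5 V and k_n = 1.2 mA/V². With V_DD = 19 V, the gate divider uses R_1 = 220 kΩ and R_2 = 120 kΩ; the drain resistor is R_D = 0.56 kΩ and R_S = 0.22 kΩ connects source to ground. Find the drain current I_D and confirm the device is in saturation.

V_G = V_DD·R_2/(R_1+R_2) = 19×120/340 = 6.71 V.
Assume saturation: I_D = (k_n/2)(V_GS − V_t)² with V_GS = V_G − I_D·R_S = 6.71 − 0.22·I_D.
Substituting gives 0.029·I_D² − 2.11·I_D + 10.6 = 0, with roots I_D = 5.44 or 67.2 mA.
The root I_D = 67.2 mA gives V_GS = -8.09 V ≤ V_t, so take I_D = 5.44 mA.
Then V_GS = 5.51 V and V_DS = V_DD − I_D(R_D+R_S) = 19 − 5.44×0.78 = 14.8 V.
Saturation requires V_DS ≥ V_GS − V_t = 3.01 V; 14.8 ≥ 3.01 ✓.

I_D ≈ 5.4 mA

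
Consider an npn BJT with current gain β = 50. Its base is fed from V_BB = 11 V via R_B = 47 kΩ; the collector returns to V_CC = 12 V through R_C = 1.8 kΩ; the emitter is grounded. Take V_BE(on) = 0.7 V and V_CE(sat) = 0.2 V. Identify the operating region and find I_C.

saturation; I_C ≈ 6.6 mA

Assume active: I_B = (11 − 0.7)/47 = 0.219 mA, giving I_C = β·I_B = 11 mA.
But then V_CE = 12 − 11×1.8 = -7.72 V < V_CE(sat) = 0.2 V — impossible in the active region.
So the transistor is saturated. With V_CE = 0.2 V, I_C = (V_CC − 0.2)/R_C = 11.8/1.8 = 6.56 mA.
Check: β·I_B = 11 mA > I_C = 6.56 mA, confirming saturation.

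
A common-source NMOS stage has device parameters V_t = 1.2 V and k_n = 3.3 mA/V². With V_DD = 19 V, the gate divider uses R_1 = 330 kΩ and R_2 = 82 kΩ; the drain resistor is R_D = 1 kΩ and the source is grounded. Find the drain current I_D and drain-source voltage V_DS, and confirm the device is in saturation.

I_D ≈ 11 mA, V_DS ≈ 8 V

V_G = V_DD·R_2/(R_1+R_2) = 19×82/412 = 3.78 V. With the source grounded, V_GS = V_G = 3.78 V.
Assume saturation: I_D = (k_n/2)(V_GS − V_t)² = (3.3/2)×(3.78 − 1.2)² = 1.65×2.58² = 11 mA.
V_DS = V_DD − I_D·R_D = 19 − 11×1 = 8 V.
Saturation requires V_DS ≥ V_GS − V_t = 2.58 V; 8 ≥ 2.58 ✓.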